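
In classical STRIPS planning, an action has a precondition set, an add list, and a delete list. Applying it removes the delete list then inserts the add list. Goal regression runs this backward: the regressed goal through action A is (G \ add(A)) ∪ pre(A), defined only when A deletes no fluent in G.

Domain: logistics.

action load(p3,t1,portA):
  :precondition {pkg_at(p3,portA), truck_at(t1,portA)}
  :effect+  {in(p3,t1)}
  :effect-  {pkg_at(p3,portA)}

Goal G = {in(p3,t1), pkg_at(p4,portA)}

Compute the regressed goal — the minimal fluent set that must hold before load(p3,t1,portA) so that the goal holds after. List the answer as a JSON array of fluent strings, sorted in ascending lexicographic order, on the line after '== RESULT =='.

Regress:
  G ∩ del = {}  (empty — regression defined)
  G \ add = {in(p3,t1), pkg_at(p4,portA)} \ {in(p3,t1)} = {pkg_at(p4,portA)}
  ∪ pre   = {pkg_at(p4,portA)} ∪ {pkg_at(p3,portA), truck_at(t1,portA)}
          = {pkg_at(p3,portA), pkg_at(p4,portA), truck_at(t1,portA)}

== RESULT ==
["pkg_at(p3,portA)", "pkg_at(p4,portA)", "truck_at(t1,portA)"]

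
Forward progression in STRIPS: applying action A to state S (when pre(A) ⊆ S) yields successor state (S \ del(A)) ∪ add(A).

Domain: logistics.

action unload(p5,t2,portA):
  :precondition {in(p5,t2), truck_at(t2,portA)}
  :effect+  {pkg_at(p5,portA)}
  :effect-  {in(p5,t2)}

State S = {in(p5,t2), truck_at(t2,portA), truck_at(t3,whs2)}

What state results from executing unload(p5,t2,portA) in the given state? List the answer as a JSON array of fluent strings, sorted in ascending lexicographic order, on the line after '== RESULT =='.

Progress:
  pre ⊆ S: {in(p5,t2), truck_at(t2,portA)} ⊆ S  — applicable
  S \ del = {truck_at(t2,portA), truck_at(t3,whs2)}
  ∪ add   = {pkg_at(p5,portA), truck_at(t2,portA), truck_at(t3,whs2)}

== RESULT ==
["pkg_at(p5,portA)", "truck_at(t2,portA)", "truck_at(t3,whs2)"]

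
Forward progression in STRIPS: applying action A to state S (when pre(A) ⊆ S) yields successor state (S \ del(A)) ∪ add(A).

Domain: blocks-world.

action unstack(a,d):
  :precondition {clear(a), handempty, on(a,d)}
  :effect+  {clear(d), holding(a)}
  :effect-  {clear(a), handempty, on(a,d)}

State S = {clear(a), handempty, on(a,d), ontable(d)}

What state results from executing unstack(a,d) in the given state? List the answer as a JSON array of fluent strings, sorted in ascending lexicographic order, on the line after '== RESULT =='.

Progress:
  pre ⊆ S: {clear(a), handempty, on(a,d)} ⊆ S  — applicable
  S \ del = {ontable(d)}
  ∪ add   = {clear(d), holding(a), ontable(d)}

== RESULT ==
["clear(d)", "holding(a)", "ontable(d)"]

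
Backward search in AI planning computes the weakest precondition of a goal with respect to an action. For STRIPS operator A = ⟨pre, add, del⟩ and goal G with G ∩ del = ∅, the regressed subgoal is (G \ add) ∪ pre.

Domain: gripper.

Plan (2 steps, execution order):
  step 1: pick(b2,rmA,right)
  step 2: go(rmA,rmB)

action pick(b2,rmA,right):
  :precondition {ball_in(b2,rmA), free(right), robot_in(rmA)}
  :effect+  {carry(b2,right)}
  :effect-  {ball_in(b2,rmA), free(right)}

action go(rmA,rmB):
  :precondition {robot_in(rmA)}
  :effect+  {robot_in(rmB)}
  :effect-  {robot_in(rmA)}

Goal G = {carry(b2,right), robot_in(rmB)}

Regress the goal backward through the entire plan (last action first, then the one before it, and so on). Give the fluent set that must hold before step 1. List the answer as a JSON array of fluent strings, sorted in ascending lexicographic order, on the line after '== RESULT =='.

Work backward from the goal:
  through step 2 (go(rmA,rmB)): drop {robot_in(rmB)}, keep {carry(b2,right)}, require {robot_in(rmA)}
    → {carry(b2,right), robot_in(rmA)}
  through step 1 (pick(b2,rmA,right)): drop {carry(b2,right)}, keep {robot_in(rmA)}, require {ball_in(b2,rmA), free(right), robot_in(rmA)}
    → {ball_in(b2,rmA), free(right), robot_in(rmA)}

== RESULT ==
["ball_in(b2,rmA)", "free(right)", "robot_in(rmA)"]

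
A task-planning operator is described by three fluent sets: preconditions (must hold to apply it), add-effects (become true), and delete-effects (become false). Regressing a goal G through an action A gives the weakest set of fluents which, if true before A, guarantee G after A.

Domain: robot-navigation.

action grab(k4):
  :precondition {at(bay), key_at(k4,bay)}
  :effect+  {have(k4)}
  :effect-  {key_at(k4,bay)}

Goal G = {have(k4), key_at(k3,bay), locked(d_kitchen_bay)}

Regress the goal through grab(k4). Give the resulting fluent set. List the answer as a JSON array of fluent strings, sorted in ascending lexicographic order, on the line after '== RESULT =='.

Compute (G \ add) ∪ pre:
  G ∩ del = {}  (empty — regression defined)
  G \ add = {have(k4), key_at(k3,bay), locked(d_kitchen_bay)} \ {have(k4)} = {key_at(k3,bay), locked(d_kitchen_bay)}
  ∪ pre   = {key_at(k3,bay), locked(d_kitchen_bay)} ∪ {at(bay), key_at(k4,bay)}
          = {at(bay), key_at(k3,bay), key_at(k4,bay), locked(d_kitchen_bay)}

== RESULT ==
["at(bay)", "key_at(k3,bay)", "key_at(k4,bay)", "locked(d_kitchen_bay)"]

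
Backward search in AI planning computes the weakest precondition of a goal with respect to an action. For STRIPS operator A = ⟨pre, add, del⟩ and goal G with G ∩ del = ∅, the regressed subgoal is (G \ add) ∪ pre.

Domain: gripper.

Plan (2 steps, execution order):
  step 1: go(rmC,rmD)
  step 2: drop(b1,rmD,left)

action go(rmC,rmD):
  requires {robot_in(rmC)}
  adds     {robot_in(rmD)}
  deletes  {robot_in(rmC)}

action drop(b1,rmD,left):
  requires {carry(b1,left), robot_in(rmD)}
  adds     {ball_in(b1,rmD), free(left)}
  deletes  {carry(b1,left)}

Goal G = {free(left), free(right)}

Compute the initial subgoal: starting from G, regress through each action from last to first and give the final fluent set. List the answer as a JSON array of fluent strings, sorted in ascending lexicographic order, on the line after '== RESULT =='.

Regress step by step:
  through step 2 (drop(b1,rmD,left)): drop {free(left)}, keep {free(right)}, require {carry(b1,left), robot_in(rmD)}
    → {carry(b1,left), free(right), robot_in(rmD)}
  through step 1 (go(rmC,rmD)): drop {robot_in(rmD)}, keep {carry(b1,left), free(right)}, require {robot_in(rmC)}
    → {carry(b1,left), free(right), robot_in(rmC)}

== RESULT ==
["carry(b1,left)", "free(right)", "robot_in(rmC)"]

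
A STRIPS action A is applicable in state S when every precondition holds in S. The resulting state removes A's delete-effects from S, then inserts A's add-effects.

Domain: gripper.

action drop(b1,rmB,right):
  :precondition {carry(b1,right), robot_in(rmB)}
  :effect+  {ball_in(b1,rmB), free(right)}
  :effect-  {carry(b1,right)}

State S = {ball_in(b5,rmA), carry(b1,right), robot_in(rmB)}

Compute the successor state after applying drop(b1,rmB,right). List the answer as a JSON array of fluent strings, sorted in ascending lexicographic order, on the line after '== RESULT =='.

Progress:
  pre ⊆ S: {carry(b1,right), robot_in(rmB)} ⊆ S  — applicable
  S \ del = {ball_in(b5,rmA), robot_in(rmB)}
  ∪ add   = {ball_in(b1,rmB), ball_in(b5,rmA), free(right), robot_in(rmB)}

== RESULT ==
["ball_in(b1,rmB)", "ball_in(b5,rmA)", "free(right)", "robot_in(rmB)"]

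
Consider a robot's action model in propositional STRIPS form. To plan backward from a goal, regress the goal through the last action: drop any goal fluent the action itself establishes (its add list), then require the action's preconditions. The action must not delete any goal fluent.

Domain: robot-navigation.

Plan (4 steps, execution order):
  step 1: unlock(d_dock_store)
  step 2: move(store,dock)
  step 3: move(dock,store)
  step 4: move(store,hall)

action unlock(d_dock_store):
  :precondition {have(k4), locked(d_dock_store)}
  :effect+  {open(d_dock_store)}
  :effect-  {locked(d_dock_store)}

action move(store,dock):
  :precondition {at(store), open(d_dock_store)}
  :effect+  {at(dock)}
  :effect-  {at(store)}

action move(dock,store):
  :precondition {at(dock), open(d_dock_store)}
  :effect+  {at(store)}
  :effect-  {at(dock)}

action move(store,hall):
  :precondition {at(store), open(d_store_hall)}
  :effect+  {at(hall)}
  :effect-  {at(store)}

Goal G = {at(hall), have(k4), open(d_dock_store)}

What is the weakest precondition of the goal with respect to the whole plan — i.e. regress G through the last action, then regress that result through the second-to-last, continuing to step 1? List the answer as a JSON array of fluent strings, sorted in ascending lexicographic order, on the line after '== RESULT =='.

Work backward from the goal:
  through step 4 (move(store,hall)): drop {at(hall)}, keep {have(k4), open(d_dock_store)}, require {at(store), open(d_store_hall)}
    → {at(store), have(k4), open(d_dock_store), open(d_store_hall)}
  through step 3 (move(dock,store)): drop {at(store)}, keep {have(k4), open(d_dock_store), open(d_store_hall)}, require {at(dock), open(d_dock_store)}
    → {at(dock), have(k4), open(d_dock_store), open(d_store_hall)}
  through step 2 (move(store,dock)): drop {at(dock)}, keep {have(k4), open(d_dock_store), open(d_store_hall)}, require {at(store), open(d_dock_store)}
    → {at(store), have(k4), open(d_dock_store), open(d_store_hall)}
  through step 1 (unlock(d_dock_store)): drop {open(d_dock_store)}, keep {at(store), have(k4), open(d_store_hall)}, require {have(k4), locked(d_dock_store)}
    → {at(store), have(k4), locked(d_dock_store), open(d_store_hall)}

== RESULT ==
["at(store)", "have(k4)", "locked(d_dock_store)", "open(d_store_hall)"]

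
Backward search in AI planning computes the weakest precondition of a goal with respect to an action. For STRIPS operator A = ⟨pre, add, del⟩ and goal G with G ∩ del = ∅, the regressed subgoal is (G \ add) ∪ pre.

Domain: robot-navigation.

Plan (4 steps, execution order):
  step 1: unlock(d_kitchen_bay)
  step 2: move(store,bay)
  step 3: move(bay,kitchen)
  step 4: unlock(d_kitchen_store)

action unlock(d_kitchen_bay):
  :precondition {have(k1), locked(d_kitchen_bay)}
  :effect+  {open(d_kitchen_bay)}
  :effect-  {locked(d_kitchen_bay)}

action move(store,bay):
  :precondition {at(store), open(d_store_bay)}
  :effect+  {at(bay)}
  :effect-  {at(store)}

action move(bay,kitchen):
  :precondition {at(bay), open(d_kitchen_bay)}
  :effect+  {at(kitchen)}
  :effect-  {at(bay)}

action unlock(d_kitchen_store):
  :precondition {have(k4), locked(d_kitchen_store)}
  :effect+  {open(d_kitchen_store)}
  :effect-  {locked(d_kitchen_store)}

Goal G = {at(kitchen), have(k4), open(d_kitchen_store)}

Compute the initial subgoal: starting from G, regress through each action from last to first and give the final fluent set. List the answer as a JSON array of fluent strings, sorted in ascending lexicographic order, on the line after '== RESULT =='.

Regress step by step:
  through step 4 (unlock(d_kitchen_store)): drop {open(d_kitchen_store)}, keep {at(kitchen), have(k4)}, require {have(k4), locked(d_kitchen_store)}
    → {at(kitchen), have(k4), locked(d_kitchen_store)}
  through step 3 (move(bay,kitchen)): drop {at(kitchen)}, keep {have(k4), locked(d_kitchen_store)}, require {at(bay), open(d_kitchen_bay)}
    → {at(bay), have(k4), locked(d_kitchen_store), open(d_kitchen_bay)}
  through step 2 (move(store,bay)): drop {at(bay)}, keep {have(k4), locked(d_kitchen_store), open(d_kitchen_bay)}, require {at(store), open(d_store_bay)}
    → {at(store), have(k4), locked(d_kitchen_store), open(d_kitchen_bay), open(d_store_bay)}
  through step 1 (unlock(d_kitchen_bay)): drop {open(d_kitchen_bay)}, keep {at(store), have(k4), locked(d_kitchen_store), open(d_store_bay)}, require {have(k1), locked(d_kitchen_bay)}
    → {at(store), have(k1), have(k4), locked(d_kitchen_bay), locked(d_kitchen_store), open(d_store_bay)}

== RESULT ==
["at(store)", "have(k1)", "have(k4)", "locked(d_kitchen_bay)", "locked(d_kitchen_store)", "open(d_store_bay)"]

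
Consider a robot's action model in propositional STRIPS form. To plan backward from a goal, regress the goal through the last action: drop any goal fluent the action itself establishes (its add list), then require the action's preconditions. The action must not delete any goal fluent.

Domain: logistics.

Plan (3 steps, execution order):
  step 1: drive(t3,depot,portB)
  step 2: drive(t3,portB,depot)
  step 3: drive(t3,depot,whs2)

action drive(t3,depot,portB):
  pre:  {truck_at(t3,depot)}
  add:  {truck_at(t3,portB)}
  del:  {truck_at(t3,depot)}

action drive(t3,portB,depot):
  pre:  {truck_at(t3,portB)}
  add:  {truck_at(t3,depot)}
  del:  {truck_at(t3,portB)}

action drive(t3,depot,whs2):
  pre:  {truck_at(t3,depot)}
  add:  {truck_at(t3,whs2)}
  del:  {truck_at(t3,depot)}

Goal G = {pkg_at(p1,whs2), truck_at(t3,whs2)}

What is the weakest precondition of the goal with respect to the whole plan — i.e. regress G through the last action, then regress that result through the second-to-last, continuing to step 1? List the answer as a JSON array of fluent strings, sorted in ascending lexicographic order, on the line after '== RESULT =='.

Regress step by step:
  through step 3 (drive(t3,depot,whs2)): drop {truck_at(t3,whs2)}, keep {pkg_at(p1,whs2)}, require {truck_at(t3,depot)}
    → {pkg_at(p1,whs2), truck_at(t3,depot)}
  through step 2 (drive(t3,portB,depot)): drop {truck_at(t3,depot)}, keep {pkg_at(p1,whs2)}, require {truck_at(t3,portB)}
    → {pkg_at(p1,whs2), truck_at(t3,portB)}
  through step 1 (drive(t3,depot,portB)): drop {truck_at(t3,portB)}, keep {pkg_at(p1,whs2)}, require {truck_at(t3,depot)}
    → {pkg_at(p1,whs2), truck_at(t3,depot)}

== RESULT ==
["pkg_at(p1,whs2)", "truck_at(t3,depot)"]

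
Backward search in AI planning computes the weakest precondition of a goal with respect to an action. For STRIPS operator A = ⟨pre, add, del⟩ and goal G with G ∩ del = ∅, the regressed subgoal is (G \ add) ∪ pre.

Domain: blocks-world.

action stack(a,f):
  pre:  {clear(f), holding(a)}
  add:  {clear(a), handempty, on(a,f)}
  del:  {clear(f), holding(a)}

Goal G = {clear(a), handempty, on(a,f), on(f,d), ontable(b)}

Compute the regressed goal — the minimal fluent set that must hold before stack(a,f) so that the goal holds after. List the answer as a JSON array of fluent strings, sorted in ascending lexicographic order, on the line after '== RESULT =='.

Compute (G \ add) ∪ pre:
  G ∩ del = {}  (empty — regression defined)
  G \ add = {clear(a), handempty, on(a,f), on(f,d), ontable(b)} \ {clear(a), handempty, on(a,f)} = {on(f,d), ontable(b)}
  ∪ pre   = {on(f,d), ontable(b)} ∪ {clear(f), holding(a)}
          = {clear(f), holding(a), on(f,d), ontable(b)}

== RESULT ==
["clear(f)", "holding(a)", "on(f,d)", "ontable(b)"]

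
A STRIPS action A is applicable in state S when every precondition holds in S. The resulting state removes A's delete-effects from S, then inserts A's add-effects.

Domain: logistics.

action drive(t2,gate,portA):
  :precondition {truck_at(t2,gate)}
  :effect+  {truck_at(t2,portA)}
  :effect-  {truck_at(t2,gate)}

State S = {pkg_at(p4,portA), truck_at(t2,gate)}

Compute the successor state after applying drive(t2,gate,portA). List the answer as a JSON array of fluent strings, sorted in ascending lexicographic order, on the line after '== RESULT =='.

Compute (S \ del) ∪ add:
  pre ⊆ S: {truck_at(t2,gate)} ⊆ S  — applicable
  S \ del = {pkg_at(p4,portA)}
  ∪ add   = {pkg_at(p4,portA), truck_at(t2,portA)}

== RESULT ==
["pkg_at(p4,portA)", "truck_at(t2,portA)"]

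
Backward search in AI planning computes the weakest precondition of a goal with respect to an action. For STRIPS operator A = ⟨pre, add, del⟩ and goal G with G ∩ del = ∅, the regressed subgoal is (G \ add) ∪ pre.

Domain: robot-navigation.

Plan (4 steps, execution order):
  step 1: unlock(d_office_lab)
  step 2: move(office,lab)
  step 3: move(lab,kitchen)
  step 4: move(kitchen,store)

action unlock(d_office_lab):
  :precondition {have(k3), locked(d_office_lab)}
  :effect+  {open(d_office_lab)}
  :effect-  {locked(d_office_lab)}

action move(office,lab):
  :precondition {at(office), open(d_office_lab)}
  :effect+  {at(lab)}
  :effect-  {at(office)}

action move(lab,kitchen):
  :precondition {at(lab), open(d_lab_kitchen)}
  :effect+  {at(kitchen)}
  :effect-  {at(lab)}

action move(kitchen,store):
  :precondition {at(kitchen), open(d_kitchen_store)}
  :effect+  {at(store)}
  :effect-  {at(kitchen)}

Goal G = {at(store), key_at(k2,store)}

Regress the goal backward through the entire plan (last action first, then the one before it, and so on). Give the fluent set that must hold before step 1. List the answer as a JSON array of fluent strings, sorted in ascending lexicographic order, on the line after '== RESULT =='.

Work backward from the goal:
  through step 4 (move(kitchen,store)): drop {at(store)}, keep {key_at(k2,store)}, require {at(kitchen), open(d_kitchen_store)}
    → {at(kitchen), key_at(k2,store), open(d_kitchen_store)}
  through step 3 (move(lab,kitchen)): drop {at(kitchen)}, keep {key_at(k2,store), open(d_kitchen_store)}, require {at(lab), open(d_lab_kitchen)}
    → {at(lab), key_at(k2,store), open(d_kitchen_store), open(d_lab_kitchen)}
  through step 2 (move(office,lab)): drop {at(lab)}, keep {key_at(k2,store), open(d_kitchen_store), open(d_lab_kitchen)}, require {at(office), open(d_office_lab)}
    → {at(office), key_at(k2,store), open(d_kitchen_store), open(d_lab_kitchen), open(d_office_lab)}
  through step 1 (unlock(d_office_lab)): drop {open(d_office_lab)}, keep {at(office), key_at(k2,store), open(d_kitchen_store), open(d_lab_kitchen)}, require {have(k3), locked(d_office_lab)}
    → {at(office), have(k3), key_at(k2,store), locked(d_office_lab), open(d_kitchen_store), open(d_lab_kitchen)}

== RESULT ==
["at(office)", "have(k3)", "key_at(k2,store)", "locked(d_office_lab)", "open(d_kitchen_store)", "open(d_lab_kitchen)"]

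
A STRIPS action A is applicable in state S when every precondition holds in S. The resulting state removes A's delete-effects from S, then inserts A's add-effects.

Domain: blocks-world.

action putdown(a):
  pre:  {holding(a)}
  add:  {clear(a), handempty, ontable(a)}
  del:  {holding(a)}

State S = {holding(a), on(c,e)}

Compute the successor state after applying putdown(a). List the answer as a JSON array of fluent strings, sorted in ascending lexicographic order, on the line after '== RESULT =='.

Compute (S \ del) ∪ add:
  pre ⊆ S: {holding(a)} ⊆ S  — applicable
  S \ del = {on(c,e)}
  ∪ add   = {clear(a), handempty, on(c,e), ontable(a)}

== RESULT ==
["clear(a)", "handempty", "on(c,e)", "ontable(a)"]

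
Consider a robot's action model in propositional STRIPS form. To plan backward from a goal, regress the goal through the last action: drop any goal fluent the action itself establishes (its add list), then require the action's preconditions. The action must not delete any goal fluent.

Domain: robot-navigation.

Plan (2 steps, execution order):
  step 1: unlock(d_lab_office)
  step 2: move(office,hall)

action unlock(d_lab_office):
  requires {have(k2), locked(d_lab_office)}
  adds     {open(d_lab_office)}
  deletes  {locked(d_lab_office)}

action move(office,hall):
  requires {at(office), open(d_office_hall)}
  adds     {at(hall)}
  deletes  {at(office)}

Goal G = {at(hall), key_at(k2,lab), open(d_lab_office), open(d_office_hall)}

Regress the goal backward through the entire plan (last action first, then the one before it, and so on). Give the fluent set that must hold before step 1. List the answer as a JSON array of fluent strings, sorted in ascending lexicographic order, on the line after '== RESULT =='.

Regress step by step:
  through step 2 (move(office,hall)): drop {at(hall)}, keep {key_at(k2,lab), open(d_lab_office), open(d_office_hall)}, require {at(office), open(d_office_hall)}
    → {at(office), key_at(k2,lab), open(d_lab_office), open(d_office_hall)}
  through step 1 (unlock(d_lab_office)): drop {open(d_lab_office)}, keep {at(office), key_at(k2,lab), open(d_office_hall)}, require {have(k2), locked(d_lab_office)}
    → {at(office), have(k2), key_at(k2,lab), locked(d_lab_office), open(d_office_hall)}

== RESULT ==
["at(office)", "have(k2)", "key_at(k2,lab)", "locked(d_lab_office)", "open(d_office_hall)"]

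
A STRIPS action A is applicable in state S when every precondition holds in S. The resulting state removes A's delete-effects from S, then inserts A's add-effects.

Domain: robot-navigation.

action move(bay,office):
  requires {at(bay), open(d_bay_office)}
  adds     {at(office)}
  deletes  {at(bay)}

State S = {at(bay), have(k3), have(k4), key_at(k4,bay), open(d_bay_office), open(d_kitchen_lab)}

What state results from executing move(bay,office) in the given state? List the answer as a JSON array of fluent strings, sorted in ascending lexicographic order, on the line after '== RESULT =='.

Compute (S \ del) ∪ add:
  pre ⊆ S: {at(bay), open(d_bay_office)} ⊆ S  — applicable
  S \ del = {have(k3), have(k4), key_at(k4,bay), open(d_bay_office), open(d_kitchen_lab)}
  ∪ add   = {at(office), have(k3), have(k4), key_at(k4,bay), open(d_bay_office), open(d_kitchen_lab)}

== RESULT ==
["at(office)", "have(k3)", "have(k4)", "key_at(k4,bay)", "open(d_bay_office)", "open(d_kitchen_lab)"]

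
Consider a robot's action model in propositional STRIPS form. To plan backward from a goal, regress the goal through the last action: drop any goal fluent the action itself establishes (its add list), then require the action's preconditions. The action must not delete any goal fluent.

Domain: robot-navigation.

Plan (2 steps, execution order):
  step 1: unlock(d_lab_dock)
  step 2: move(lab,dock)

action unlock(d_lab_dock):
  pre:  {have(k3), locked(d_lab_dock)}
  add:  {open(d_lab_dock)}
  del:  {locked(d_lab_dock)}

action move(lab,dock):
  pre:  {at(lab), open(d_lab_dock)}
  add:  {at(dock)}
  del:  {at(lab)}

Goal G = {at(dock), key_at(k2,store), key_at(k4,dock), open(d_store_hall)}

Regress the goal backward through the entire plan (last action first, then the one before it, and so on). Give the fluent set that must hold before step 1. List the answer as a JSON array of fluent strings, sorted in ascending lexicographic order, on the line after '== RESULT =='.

Regress step by step:
  through step 2 (move(lab,dock)): drop {at(dock)}, keep {key_at(k2,store), key_at(k4,dock), open(d_store_hall)}, require {at(lab), open(d_lab_dock)}
    → {at(lab), key_at(k2,store), key_at(k4,dock), open(d_lab_dock), open(d_store_hall)}
  through step 1 (unlock(d_lab_dock)): drop {open(d_lab_dock)}, keep {at(lab), key_at(k2,store), key_at(k4,dock), open(d_store_hall)}, require {have(k3), locked(d_lab_dock)}
    → {at(lab), have(k3), key_at(k2,store), key_at(k4,dock), locked(d_lab_dock), open(d_store_hall)}

== RESULT ==
["at(lab)", "have(k3)", "key_at(k2,store)", "key_at(k4,dock)", "locked(d_lab_dock)", "open(d_store_hall)"]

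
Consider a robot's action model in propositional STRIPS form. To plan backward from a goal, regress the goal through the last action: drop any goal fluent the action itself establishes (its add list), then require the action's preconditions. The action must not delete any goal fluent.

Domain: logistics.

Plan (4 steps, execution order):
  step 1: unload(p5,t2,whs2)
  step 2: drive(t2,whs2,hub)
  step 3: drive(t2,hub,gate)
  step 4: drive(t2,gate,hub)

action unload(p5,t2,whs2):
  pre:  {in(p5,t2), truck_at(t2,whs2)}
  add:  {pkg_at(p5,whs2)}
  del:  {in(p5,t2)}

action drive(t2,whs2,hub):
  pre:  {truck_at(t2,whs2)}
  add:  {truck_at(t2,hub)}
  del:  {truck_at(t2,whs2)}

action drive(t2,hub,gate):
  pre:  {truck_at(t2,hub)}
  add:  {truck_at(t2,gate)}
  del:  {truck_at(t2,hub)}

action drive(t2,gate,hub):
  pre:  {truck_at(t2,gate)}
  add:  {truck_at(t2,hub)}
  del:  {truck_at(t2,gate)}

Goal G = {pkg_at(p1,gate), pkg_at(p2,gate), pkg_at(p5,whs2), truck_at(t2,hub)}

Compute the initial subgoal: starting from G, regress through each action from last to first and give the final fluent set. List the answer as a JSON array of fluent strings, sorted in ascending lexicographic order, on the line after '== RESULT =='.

Work backward from the goal:
  through step 4 (drive(t2,gate,hub)): drop {truck_at(t2,hub)}, keep {pkg_at(p1,gate), pkg_at(p2,gate), pkg_at(p5,whs2)}, require {truck_at(t2,gate)}
    → {pkg_at(p1,gate), pkg_at(p2,gate), pkg_at(p5,whs2), truck_at(t2,gate)}
  through step 3 (drive(t2,hub,gate)): drop {truck_at(t2,gate)}, keep {pkg_at(p1,gate), pkg_at(p2,gate), pkg_at(p5,whs2)}, require {truck_at(t2,hub)}
    → {pkg_at(p1,gate), pkg_at(p2,gate), pkg_at(p5,whs2), truck_at(t2,hub)}
  through step 2 (drive(t2,whs2,hub)): drop {truck_at(t2,hub)}, keep {pkg_at(p1,gate), pkg_at(p2,gate), pkg_at(p5,whs2)}, require {truck_at(t2,whs2)}
    → {pkg_at(p1,gate), pkg_at(p2,gate), pkg_at(p5,whs2), truck_at(t2,whs2)}
  through step 1 (unload(p5,t2,whs2)): drop {pkg_at(p5,whs2)}, keep {pkg_at(p1,gate), pkg_at(p2,gate), truck_at(t2,whs2)}, require {in(p5,t2), truck_at(t2,whs2)}
    → {in(p5,t2), pkg_at(p1,gate), pkg_at(p2,gate), truck_at(t2,whs2)}

== RESULT ==
["in(p5,t2)", "pkg_at(p1,gate)", "pkg_at(p2,gate)", "truck_at(t2,whs2)"]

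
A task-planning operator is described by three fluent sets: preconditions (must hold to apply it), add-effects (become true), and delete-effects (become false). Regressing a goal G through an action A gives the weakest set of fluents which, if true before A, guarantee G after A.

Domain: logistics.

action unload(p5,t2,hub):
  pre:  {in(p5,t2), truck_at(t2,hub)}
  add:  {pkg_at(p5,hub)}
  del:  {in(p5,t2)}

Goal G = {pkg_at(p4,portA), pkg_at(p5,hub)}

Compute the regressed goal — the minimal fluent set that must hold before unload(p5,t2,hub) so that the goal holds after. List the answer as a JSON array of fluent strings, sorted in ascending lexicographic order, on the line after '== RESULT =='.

Regress:
  G ∩ del = {}  (empty — regression defined)
  G \ add = {pkg_at(p4,portA), pkg_at(p5,hub)} \ {pkg_at(p5,hub)} = {pkg_at(p4,portA)}
  ∪ pre   = {pkg_at(p4,portA)} ∪ {in(p5,t2), truck_at(t2,hub)}
          = {in(p5,t2), pkg_at(p4,portA), truck_at(t2,hub)}

== RESULT ==
["in(p5,t2)", "pkg_at(p4,portA)", "truck_at(t2,hub)"]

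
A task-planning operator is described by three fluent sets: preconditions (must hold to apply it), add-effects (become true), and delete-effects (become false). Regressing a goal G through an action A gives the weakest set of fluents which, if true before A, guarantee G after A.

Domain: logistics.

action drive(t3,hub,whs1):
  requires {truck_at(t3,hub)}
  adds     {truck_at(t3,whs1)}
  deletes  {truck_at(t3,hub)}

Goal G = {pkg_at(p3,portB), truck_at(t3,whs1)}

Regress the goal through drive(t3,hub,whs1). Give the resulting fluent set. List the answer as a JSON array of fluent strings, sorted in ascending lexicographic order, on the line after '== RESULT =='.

Regress:
  G ∩ del = {}  (empty — regression defined)
  G \ add = {pkg_at(p3,portB), truck_at(t3,whs1)} \ {truck_at(t3,whs1)} = {pkg_at(p3,portB)}
  ∪ pre   = {pkg_at(p3,portB)} ∪ {truck_at(t3,hub)}
          = {pkg_at(p3,portB), truck_at(t3,hub)}

== RESULT ==
["pkg_at(p3,portB)", "truck_at(t3,hub)"]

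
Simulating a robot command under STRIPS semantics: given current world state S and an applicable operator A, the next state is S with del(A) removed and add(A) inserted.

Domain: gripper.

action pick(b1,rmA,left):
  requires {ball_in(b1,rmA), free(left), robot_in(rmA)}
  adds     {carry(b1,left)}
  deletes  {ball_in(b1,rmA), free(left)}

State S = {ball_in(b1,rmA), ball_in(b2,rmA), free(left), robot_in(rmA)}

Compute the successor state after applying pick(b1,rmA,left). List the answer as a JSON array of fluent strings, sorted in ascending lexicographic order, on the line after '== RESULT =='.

Compute (S \ del) ∪ add:
  pre ⊆ S: {ball_in(b1,rmA), free(left), robot_in(rmA)} ⊆ S  — applicable
  S \ del = {ball_in(b2,rmA), robot_in(rmA)}
  ∪ add   = {ball_in(b2,rmA), carry(b1,left), robot_in(rmA)}

== RESULT ==
["ball_in(b2,rmA)", "carry(b1,left)", "robot_in(rmA)"]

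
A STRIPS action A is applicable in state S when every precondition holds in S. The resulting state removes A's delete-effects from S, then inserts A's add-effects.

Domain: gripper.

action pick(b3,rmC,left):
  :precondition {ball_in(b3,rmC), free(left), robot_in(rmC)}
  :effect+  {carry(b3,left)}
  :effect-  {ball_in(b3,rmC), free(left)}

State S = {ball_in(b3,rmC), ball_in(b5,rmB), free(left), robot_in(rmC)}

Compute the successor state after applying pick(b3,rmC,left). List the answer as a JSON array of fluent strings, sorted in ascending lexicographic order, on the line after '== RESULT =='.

Compute (S \ del) ∪ add:
  pre ⊆ S: {ball_in(b3,rmC), free(left), robot_in(rmC)} ⊆ S  — applicable
  S \ del = {ball_in(b5,rmB), robot_in(rmC)}
  ∪ add   = {ball_in(b5,rmB), carry(b3,left), robot_in(rmC)}

== RESULT ==
["ball_in(b5,rmB)", "carry(b3,left)", "robot_in(rmC)"]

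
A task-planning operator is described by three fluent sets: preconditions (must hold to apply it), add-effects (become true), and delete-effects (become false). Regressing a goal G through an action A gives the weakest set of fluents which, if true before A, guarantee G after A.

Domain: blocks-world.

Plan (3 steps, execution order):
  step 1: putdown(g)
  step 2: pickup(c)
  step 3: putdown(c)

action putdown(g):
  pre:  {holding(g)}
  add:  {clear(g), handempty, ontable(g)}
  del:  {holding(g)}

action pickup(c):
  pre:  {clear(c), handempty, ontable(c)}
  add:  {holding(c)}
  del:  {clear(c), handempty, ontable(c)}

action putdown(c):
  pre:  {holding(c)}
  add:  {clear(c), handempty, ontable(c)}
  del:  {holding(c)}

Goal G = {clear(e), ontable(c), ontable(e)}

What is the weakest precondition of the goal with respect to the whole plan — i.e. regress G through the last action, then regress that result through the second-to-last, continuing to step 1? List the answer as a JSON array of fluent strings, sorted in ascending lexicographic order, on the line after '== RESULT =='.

Work backward from the goal:
  through step 3 (putdown(c)): drop {ontable(c)}, keep {clear(e), ontable(e)}, require {holding(c)}
    → {clear(e), holding(c), ontable(e)}
  through step 2 (pickup(c)): drop {holding(c)}, keep {clear(e), ontable(e)}, require {clear(c), handempty, ontable(c)}
    → {clear(c), clear(e), handempty, ontable(c), ontable(e)}
  through step 1 (putdown(g)): drop {handempty}, keep {clear(c), clear(e), ontable(c), ontable(e)}, require {holding(g)}
    → {clear(c), clear(e), holding(g), ontable(c), ontable(e)}

== RESULT ==
["clear(c)", "clear(e)", "holding(g)", "ontable(c)", "ontable(e)"]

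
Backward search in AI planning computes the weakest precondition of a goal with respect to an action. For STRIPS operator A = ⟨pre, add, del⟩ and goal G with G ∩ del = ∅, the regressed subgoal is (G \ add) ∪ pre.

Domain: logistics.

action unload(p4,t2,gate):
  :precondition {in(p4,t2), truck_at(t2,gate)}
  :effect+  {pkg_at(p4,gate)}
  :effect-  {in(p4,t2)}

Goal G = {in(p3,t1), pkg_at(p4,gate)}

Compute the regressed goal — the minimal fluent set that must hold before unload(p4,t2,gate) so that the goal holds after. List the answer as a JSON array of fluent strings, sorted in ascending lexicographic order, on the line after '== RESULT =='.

Compute (G \ add) ∪ pre:
  G ∩ del = {}  (empty — regression defined)
  G \ add = {in(p3,t1), pkg_at(p4,gate)} \ {pkg_at(p4,gate)} = {in(p3,t1)}
  ∪ pre   = {in(p3,t1)} ∪ {in(p4,t2), truck_at(t2,gate)}
          = {in(p3,t1), in(p4,t2), truck_at(t2,gate)}

== RESULT ==
["in(p3,t1)", "in(p4,t2)", "truck_at(t2,gate)"]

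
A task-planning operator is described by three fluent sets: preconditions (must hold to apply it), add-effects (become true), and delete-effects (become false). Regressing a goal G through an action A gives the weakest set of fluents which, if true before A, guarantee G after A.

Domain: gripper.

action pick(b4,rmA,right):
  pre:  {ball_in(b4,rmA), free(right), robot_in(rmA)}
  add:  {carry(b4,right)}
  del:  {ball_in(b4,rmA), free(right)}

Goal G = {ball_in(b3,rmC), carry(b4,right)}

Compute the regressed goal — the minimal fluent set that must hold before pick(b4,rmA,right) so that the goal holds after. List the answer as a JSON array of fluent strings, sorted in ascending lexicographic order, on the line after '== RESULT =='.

Compute (G \ add) ∪ pre:
  G ∩ del = {}  (empty — regression defined)
  G \ add = {ball_in(b3,rmC), carry(b4,right)} \ {carry(b4,right)} = {ball_in(b3,rmC)}
  ∪ pre   = {ball_in(b3,rmC)} ∪ {ball_in(b4,rmA), free(right), robot_in(rmA)}
          = {ball_in(b3,rmC), ball_in(b4,rmA), free(right), robot_in(rmA)}

== RESULT ==
["ball_in(b3,rmC)", "ball_in(b4,rmA)", "free(right)", "robot_in(rmA)"]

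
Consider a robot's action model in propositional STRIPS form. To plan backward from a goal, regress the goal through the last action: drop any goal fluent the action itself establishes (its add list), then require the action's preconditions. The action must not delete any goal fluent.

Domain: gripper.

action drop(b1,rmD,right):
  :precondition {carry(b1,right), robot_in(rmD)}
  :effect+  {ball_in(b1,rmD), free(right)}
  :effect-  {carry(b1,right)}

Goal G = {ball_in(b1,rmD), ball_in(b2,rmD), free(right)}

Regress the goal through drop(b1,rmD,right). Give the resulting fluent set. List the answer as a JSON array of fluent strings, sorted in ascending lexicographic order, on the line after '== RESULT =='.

Regress:
  G ∩ del = {}  (empty — regression defined)
  G \ add = {ball_in(b1,rmD), ball_in(b2,rmD), free(right)} \ {ball_in(b1,rmD), free(right)} = {ball_in(b2,rmD)}
  ∪ pre   = {ball_in(b2,rmD)} ∪ {carry(b1,right), robot_in(rmD)}
          = {ball_in(b2,rmD), carry(b1,right), robot_in(rmD)}

== RESULT ==
["ball_in(b2,rmD)", "carry(b1,right)", "robot_in(rmD)"]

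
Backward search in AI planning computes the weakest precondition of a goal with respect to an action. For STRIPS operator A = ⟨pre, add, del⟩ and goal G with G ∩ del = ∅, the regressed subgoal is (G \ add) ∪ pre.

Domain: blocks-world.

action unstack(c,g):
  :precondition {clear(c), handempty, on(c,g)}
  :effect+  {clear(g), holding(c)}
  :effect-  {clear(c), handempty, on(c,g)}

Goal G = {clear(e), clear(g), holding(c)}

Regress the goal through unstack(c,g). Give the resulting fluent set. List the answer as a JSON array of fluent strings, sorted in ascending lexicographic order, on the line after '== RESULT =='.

Compute (G \ add) ∪ pre:
  G ∩ del = {}  (empty — regression defined)
  G \ add = {clear(e), clear(g), holding(c)} \ {clear(g), holding(c)} = {clear(e)}
  ∪ pre   = {clear(e)} ∪ {clear(c), handempty, on(c,g)}
          = {clear(c), clear(e), handempty, on(c,g)}

== RESULT ==
["clear(c)", "clear(e)", "handempty", "on(c,g)"]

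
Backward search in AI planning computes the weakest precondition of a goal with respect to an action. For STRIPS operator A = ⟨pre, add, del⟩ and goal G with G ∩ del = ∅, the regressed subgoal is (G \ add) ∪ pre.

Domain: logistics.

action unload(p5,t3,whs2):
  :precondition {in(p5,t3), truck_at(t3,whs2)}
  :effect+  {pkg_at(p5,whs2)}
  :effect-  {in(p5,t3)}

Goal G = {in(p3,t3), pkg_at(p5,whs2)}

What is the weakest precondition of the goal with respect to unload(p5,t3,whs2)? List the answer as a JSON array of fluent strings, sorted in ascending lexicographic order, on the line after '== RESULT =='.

Regress:
  G ∩ del = {}  (empty — regression defined)
  G \ add = {in(p3,t3), pkg_at(p5,whs2)} \ {pkg_at(p5,whs2)} = {in(p3,t3)}
  ∪ pre   = {in(p3,t3)} ∪ {in(p5,t3), truck_at(t3,whs2)}
          = {in(p3,t3), in(p5,t3), truck_at(t3,whs2)}

== RESULT ==
["in(p3,t3)", "in(p5,t3)", "truck_at(t3,whs2)"]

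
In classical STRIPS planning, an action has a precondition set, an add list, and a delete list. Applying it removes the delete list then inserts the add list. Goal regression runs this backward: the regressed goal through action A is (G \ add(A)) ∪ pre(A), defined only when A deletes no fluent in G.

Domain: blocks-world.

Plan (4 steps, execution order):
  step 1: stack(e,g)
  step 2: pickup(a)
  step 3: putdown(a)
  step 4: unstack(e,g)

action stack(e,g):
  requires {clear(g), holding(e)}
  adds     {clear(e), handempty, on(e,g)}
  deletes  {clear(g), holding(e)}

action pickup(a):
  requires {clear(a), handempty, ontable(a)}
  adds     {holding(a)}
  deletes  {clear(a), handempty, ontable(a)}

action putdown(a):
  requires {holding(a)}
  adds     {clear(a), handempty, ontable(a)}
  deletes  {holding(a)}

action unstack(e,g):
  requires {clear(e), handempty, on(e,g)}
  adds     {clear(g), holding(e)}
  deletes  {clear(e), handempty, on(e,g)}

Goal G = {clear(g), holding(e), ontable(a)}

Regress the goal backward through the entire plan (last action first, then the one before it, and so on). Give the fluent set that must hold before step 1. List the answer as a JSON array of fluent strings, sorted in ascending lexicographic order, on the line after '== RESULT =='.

Regress step by step:
  through step 4 (unstack(e,g)): drop {clear(g), holding(e)}, keep {ontable(a)}, require {clear(e), handempty, on(e,g)}
    → {clear(e), handempty, on(e,g), ontable(a)}
  through step 3 (putdown(a)): drop {handempty, ontable(a)}, keep {clear(e), on(e,g)}, require {holding(a)}
    → {clear(e), holding(a), on(e,g)}
  through step 2 (pickup(a)): drop {holding(a)}, keep {clear(e), on(e,g)}, require {clear(a), handempty, ontable(a)}
    → {clear(a), clear(e), handempty, on(e,g), ontable(a)}
  through step 1 (stack(e,g)): drop {clear(e), handempty, on(e,g)}, keep {clear(a), ontable(a)}, require {clear(g), holding(e)}
    → {clear(a), clear(g), holding(e), ontable(a)}

== RESULT ==
["clear(a)", "clear(g)", "holding(e)", "ontable(a)"]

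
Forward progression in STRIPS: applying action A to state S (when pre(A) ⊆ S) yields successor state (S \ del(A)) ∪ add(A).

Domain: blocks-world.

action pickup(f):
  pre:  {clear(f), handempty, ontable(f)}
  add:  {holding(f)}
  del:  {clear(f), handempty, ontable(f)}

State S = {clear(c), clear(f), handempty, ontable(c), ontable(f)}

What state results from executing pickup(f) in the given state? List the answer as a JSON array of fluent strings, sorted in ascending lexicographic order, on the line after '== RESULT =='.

Progress:
  pre ⊆ S: {clear(f), handempty, ontable(f)} ⊆ S  — applicable
  S \ del = {clear(c), ontable(c)}
  ∪ add   = {clear(c), holding(f), ontable(c)}

== RESULT ==
["clear(c)", "holding(f)", "ontable(c)"]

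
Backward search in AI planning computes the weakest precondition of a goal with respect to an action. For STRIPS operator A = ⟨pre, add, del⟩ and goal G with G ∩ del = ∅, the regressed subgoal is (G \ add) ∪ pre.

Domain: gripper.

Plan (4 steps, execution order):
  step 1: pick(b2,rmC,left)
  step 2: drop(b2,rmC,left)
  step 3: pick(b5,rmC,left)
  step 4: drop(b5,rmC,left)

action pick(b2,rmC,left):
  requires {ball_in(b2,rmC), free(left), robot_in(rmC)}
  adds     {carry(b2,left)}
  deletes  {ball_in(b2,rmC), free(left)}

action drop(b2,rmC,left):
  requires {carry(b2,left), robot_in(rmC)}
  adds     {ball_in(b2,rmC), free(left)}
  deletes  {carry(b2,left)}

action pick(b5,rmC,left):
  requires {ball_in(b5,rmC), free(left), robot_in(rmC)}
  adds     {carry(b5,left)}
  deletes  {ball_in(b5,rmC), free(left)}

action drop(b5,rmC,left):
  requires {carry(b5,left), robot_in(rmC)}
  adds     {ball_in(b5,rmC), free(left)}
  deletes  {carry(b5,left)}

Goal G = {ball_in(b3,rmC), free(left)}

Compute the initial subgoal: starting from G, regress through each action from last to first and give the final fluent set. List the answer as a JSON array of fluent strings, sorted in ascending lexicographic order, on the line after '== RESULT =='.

Work backward from the goal:
  through step 4 (drop(b5,rmC,left)): drop {free(left)}, keep {ball_in(b3,rmC)}, require {carry(b5,left), robot_in(rmC)}
    → {ball_in(b3,rmC), carry(b5,left), robot_in(rmC)}
  through step 3 (pick(b5,rmC,left)): drop {carry(b5,left)}, keep {ball_in(b3,rmC), robot_in(rmC)}, require {ball_in(b5,rmC), free(left), robot_in(rmC)}
    → {ball_in(b3,rmC), ball_in(b5,rmC), free(left), robot_in(rmC)}
  through step 2 (drop(b2,rmC,left)): drop {free(left)}, keep {ball_in(b3,rmC), ball_in(b5,rmC), robot_in(rmC)}, require {carry(b2,left), robot_in(rmC)}
    → {ball_in(b3,rmC), ball_in(b5,rmC), carry(b2,left), robot_in(rmC)}
  through step 1 (pick(b2,rmC,left)): drop {carry(b2,left)}, keep {ball_in(b3,rmC), ball_in(b5,rmC), robot_in(rmC)}, require {ball_in(b2,rmC), free(left), robot_in(rmC)}
    → {ball_in(b2,rmC), ball_in(b3,rmC), ball_in(b5,rmC), free(left), robot_in(rmC)}

== RESULT ==
["ball_in(b2,rmC)", "ball_in(b3,rmC)", "ball_in(b5,rmC)", "free(left)", "robot_in(rmC)"]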